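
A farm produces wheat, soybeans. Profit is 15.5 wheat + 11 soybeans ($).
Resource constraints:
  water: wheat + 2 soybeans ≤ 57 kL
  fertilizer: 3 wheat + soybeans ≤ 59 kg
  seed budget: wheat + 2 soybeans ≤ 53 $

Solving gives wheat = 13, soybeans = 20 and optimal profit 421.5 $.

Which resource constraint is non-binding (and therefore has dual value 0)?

water

water: 53/57 (slack 4)
fertilizer: 59/59 (binding)
seed budget: 53/53 (binding)
By complementary slackness, a constraint with positive slack has shadow price 0 → water.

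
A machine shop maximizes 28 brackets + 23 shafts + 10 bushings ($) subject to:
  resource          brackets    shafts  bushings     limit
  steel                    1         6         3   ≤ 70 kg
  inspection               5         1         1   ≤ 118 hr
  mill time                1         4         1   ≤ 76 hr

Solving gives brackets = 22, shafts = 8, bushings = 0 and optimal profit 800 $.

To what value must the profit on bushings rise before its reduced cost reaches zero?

14

Binding: steel and inspection. Non-binding: mill time (22 unused).
Slack constraints have shadow price 0 (complementary slackness).
Dual feasibility on the basic columns requires 1·y_steel + 5·y_inspection = 28, 6·y_steel + 1·y_inspection = 23.
→ y_steel = 3 and y_inspection = 5.
bushings enters the basis when its profit ≥ yᵀa₃ = 3·3 + 5·1 = 14.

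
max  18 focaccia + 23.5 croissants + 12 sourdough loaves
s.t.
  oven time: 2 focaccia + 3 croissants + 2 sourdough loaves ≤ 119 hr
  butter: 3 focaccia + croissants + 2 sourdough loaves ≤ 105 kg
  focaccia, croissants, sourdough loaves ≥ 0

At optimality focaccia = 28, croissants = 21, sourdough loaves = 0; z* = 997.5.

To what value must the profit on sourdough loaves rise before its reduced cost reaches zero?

17

Check each constraint at x*: oven time 119/119 (tight); butter 105/105 (tight).
From A_Bᵀ y = c: 2·y_oven time + 3·y_butter = 18; 3·y_oven time + 1·y_butter = 23.5.
→ y_oven time = 7.5 and y_butter = 1.
sourdough loaves enters the basis when its profit ≥ yᵀa₃ = 7.5·2 + 1·2 = 17.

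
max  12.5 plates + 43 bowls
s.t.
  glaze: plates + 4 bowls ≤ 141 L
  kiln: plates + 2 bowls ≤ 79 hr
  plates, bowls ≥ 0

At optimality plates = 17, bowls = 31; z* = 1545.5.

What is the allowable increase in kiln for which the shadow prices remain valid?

Binding constraints: glaze, kiln. The basis is B = [[1,4],[1,2]] with det -2.
Per unit increase in kiln, x* moves by d = (2, -0.5).
The basis stays optimal until bowls reaches 0; allowable increase = 62 hr.

62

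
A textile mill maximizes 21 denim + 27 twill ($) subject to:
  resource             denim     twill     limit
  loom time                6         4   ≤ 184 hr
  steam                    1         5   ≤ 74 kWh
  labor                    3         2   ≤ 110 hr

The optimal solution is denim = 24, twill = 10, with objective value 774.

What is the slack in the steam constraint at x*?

steam used = 1·24 + 5·10 = 74; slack = 74 − 74 = 0.

0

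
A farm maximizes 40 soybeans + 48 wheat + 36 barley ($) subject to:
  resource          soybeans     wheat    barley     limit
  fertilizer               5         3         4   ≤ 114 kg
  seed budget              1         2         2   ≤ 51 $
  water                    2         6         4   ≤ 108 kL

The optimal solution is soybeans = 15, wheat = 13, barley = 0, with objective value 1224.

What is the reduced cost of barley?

-8

Binding: fertilizer and water. Non-binding: seed budget (10 unused).
Slack constraints have shadow price 0 (complementary slackness).
The binding rows give the dual system: 5·y_fertilizer + 2·y_water = 40 and 3·y_fertilizer + 6·y_water = 48.
Solving: y_fertilizer = 6, y_water = 5.
Reduced cost of barley: c₃ − yᵀa₃ = 36 − (6·4 + 5·4) = 36 − 44 = -8.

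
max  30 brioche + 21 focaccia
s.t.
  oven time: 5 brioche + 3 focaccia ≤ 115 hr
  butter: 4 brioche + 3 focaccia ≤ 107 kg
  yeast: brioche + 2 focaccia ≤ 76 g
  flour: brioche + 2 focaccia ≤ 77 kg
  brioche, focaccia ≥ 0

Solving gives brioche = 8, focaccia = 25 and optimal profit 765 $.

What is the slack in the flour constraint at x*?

flour used = 1·8 + 2·25 = 58; slack = 77 − 58 = 19.

19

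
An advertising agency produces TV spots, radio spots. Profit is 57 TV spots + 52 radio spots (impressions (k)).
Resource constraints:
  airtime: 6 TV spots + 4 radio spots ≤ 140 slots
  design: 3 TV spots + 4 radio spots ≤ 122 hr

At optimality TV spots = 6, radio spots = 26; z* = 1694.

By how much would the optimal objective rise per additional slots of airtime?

Both airtime and design are binding at x*.
The binding rows give the dual system: 6·y_airtime + 3·y_design = 57 and 4·y_airtime + 4·y_design = 52.
→ y_airtime = 6 and y_design = 7.
Shadow price of airtime = 6.

6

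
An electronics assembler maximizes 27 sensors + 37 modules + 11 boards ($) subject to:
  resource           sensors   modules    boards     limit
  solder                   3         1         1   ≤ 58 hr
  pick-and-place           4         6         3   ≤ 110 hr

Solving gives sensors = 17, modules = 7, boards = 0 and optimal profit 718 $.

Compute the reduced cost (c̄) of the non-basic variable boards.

-8

Check each constraint at x*: solder 58/58 (tight); pick-and-place 110/110 (tight).
The binding rows give the dual system: 3·y_solder + 4·y_pick-and-place = 27 and 1·y_solder + 6·y_pick-and-place = 37.
This yields shadow prices y_solder = 1, y_pick-and-place = 6.
Reduced cost of boards: c₃ − yᵀa₃ = 11 − (1·1 + 6·3) = 11 − 19 = -8.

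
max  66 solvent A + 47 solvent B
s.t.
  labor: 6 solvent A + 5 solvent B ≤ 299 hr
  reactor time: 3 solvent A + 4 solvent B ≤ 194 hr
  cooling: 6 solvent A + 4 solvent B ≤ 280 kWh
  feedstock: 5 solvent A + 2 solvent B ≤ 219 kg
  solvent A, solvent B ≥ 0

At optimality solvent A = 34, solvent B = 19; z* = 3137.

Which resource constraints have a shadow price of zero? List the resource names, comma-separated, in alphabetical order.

feedstock, reactor time

labor: 299/299 (binding)
reactor time: 178/194 (slack 16)
cooling: 280/280 (binding)
feedstock: 208/219 (slack 11)
By complementary slackness, a constraint with positive slack has shadow price 0 → feedstock, reactor time.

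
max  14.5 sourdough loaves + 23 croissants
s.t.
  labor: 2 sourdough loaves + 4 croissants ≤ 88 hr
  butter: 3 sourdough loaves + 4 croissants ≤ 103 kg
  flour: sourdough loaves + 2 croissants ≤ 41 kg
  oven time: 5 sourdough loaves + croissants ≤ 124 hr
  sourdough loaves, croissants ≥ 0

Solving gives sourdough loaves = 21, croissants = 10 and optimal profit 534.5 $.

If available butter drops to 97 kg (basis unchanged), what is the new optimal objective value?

Check each constraint at x*: labor 82/88 (slack 6); butter 103/103 (tight); flour 41/41 (tight); oven time 115/124 (slack 9).
Slack constraints have shadow price 0 (complementary slackness).
The binding rows give the dual system: 3·y_butter + 1·y_flour = 14.5 and 4·y_butter + 2·y_flour = 23.
This yields shadow prices y_butter = 3, y_flour = 5.5.
Δz = y_butter·Δb = 3 × (-6) = -18, so new z* = 534.5 − 18 = 516.5.

516.5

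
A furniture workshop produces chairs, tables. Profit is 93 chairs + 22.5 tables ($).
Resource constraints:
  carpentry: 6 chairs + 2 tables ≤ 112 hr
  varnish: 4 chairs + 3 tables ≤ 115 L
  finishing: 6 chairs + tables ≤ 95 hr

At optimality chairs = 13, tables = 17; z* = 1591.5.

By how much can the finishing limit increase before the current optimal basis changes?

17

Binding constraints: carpentry, finishing. The basis is B = [[6,2],[6,1]] with det -6.
Per unit increase in finishing, x* moves by d = (0.3333, -1).
The basis stays optimal until tables reaches 0; allowable increase = 17 hr.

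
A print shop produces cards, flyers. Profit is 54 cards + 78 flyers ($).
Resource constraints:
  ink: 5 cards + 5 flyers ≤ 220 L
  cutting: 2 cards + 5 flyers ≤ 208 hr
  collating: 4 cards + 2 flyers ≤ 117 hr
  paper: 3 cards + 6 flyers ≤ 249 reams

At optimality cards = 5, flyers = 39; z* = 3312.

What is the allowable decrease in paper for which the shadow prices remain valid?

Binding constraints: ink, paper. The basis is B = [[5,5],[3,6]] with det 15.
Per unit decrease in paper, x* moves by d = (0.3333, -0.3333).
The basis stays optimal until collating becomes binding; allowable decrease = 28.5 reams.

28.5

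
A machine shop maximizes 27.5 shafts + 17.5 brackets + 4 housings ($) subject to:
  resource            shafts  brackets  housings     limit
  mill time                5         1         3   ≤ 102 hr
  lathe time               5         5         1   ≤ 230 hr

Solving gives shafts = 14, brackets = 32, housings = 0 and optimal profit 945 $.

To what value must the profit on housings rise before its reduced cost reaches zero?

Check each constraint at x*: mill time 102/102 (tight); lathe time 230/230 (tight).
The binding rows give the dual system: 5·y_mill time + 5·y_lathe time = 27.5 and 1·y_mill time + 5·y_lathe time = 17.5.
Solving: y_mill time = 2.5, y_lathe time = 3.
housings enters the basis when its profit ≥ yᵀa₃ = 2.5·3 + 3·1 = 10.5.

10.5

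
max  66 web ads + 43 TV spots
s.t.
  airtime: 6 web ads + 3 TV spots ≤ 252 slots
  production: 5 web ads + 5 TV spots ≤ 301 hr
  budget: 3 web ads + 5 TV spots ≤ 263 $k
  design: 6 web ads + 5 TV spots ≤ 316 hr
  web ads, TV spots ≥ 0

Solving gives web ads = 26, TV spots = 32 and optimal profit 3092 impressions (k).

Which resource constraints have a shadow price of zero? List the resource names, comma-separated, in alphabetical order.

airtime: 252/252 (binding)
production: 290/301 (slack 11)
budget: 238/263 (slack 25)
design: 316/316 (binding)
By complementary slackness, a constraint with positive slack has shadow price 0 → budget, production.

budget, production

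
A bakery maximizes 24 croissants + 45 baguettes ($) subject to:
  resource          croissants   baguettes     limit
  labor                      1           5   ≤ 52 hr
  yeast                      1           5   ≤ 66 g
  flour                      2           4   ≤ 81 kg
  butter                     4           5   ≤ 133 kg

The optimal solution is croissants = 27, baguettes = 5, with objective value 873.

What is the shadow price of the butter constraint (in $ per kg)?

5

Check each constraint at x*: labor 52/52 (tight); yeast 52/66 (slack 14); flour 74/81 (slack 7); butter 133/133 (tight).
Since yeast, flour are not tight, their duals are 0.
From A_Bᵀ y = c: 1·y_labor + 4·y_butter = 24; 5·y_labor + 5·y_butter = 45.
→ y_labor = 4 and y_butter = 5.
Shadow price of butter = 5.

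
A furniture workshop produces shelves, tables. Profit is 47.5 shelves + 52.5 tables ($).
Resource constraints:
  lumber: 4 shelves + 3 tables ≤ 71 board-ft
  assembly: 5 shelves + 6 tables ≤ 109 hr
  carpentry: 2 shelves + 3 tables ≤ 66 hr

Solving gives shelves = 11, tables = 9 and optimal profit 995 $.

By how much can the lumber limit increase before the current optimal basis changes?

16.2

Binding constraints: lumber, assembly. The basis is B = [[4,3],[5,6]] with det 9.
Per unit increase in lumber, x* moves by d = (0.6667, -0.5556).
The basis stays optimal until tables reaches 0; allowable increase = 16.2 board-ft.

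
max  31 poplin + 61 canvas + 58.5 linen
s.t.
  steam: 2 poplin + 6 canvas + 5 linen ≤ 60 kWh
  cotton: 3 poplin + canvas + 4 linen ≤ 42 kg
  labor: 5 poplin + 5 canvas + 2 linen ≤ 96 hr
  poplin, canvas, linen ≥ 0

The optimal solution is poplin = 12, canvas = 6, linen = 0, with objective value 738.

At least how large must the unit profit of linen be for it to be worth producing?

Binding: steam and cotton. Non-binding: labor (6 unused).
Since labor is not tight, its dual is 0.
From A_Bᵀ y = c: 2·y_steam + 3·y_cotton = 31; 6·y_steam + 1·y_cotton = 61.
This yields shadow prices y_steam = 9.5, y_cotton = 4.
linen enters the basis when its profit ≥ yᵀa₃ = 9.5·5 + 4·4 = 63.5.

63.5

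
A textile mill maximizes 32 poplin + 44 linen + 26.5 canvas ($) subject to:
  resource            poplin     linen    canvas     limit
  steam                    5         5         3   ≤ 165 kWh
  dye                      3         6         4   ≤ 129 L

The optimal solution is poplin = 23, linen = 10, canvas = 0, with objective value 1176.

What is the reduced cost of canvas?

-1.5

Both steam and dye are binding at x*.
The binding rows give the dual system: 5·y_steam + 3·y_dye = 32 and 5·y_steam + 6·y_dye = 44.
This yields shadow prices y_steam = 4, y_dye = 4.
Reduced cost of canvas: c₃ − yᵀa₃ = 26.5 − (4·3 + 4·4) = 26.5 − 28 = -1.5.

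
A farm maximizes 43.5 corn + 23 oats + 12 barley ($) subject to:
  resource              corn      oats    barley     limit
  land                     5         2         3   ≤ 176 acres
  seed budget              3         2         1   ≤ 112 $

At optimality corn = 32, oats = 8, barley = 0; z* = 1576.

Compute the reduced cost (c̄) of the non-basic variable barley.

-8.5

At the optimum: land uses 176 of 176 (binding); seed budget uses 112 of 112 (binding).
From A_Bᵀ y = c: 5·y_land + 3·y_seed budget = 43.5; 2·y_land + 2·y_seed budget = 23.
This yields shadow prices y_land = 4.5, y_seed budget = 7.
Reduced cost of barley: c₃ − yᵀa₃ = 12 − (4.5·3 + 7·1) = 12 − 20.5 = -8.5.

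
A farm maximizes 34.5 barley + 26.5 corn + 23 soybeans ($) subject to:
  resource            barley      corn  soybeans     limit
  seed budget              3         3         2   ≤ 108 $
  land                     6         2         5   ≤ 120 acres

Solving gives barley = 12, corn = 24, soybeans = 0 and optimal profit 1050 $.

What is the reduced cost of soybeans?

-2

Check each constraint at x*: seed budget 108/108 (tight); land 120/120 (tight).
The binding rows give the dual system: 3·y_seed budget + 6·y_land = 34.5 and 3·y_seed budget + 2·y_land = 26.5.
This yields shadow prices y_seed budget = 7.5, y_land = 2.
Reduced cost of soybeans: c₃ − yᵀa₃ = 23 − (7.5·2 + 2·5) = 23 − 25 = -2.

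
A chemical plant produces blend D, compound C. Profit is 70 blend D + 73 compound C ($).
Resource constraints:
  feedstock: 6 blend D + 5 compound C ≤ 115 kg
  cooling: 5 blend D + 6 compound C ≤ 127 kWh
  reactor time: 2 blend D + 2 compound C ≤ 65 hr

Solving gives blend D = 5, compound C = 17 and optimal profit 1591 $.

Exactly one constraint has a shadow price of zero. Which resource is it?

reactor time

feedstock: 115/115 (binding)
cooling: 127/127 (binding)
reactor time: 44/65 (slack 21)
By complementary slackness, a constraint with positive slack has shadow price 0 → reactor time.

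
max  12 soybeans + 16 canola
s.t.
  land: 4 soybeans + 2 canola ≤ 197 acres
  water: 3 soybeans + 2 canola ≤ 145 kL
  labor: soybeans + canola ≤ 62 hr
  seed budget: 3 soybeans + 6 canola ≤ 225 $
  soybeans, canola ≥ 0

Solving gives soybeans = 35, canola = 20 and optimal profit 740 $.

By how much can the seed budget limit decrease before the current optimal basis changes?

Binding constraints: water, seed budget. The basis is B = [[3,2],[3,6]] with det 12.
Per unit decrease in seed budget, x* moves by d = (0.1667, -0.25).
The basis stays optimal until canola reaches 0; allowable decrease = 80 $.

80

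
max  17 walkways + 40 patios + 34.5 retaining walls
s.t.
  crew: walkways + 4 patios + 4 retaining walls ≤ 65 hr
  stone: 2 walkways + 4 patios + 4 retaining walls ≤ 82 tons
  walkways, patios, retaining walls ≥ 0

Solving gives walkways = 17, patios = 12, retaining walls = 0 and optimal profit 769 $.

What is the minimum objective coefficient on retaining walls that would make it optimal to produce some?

Both crew and stone are binding at x*.
The binding rows give the dual system: 1·y_crew + 2·y_stone = 17 and 4·y_crew + 4·y_stone = 40.
Solving: y_crew = 3, y_stone = 7.
retaining walls enters the basis when its profit ≥ yᵀa₃ = 3·4 + 7·4 = 40.

40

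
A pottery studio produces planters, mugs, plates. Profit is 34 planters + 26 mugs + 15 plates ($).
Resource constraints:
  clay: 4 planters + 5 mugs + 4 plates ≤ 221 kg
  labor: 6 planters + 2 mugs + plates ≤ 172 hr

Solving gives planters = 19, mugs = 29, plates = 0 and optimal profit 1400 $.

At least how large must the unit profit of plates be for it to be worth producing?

Both clay and labor are binding at x*.
Dual feasibility on the basic columns requires 4·y_clay + 6·y_labor = 34, 5·y_clay + 2·y_labor = 26.
This yields shadow prices y_clay = 4, y_labor = 3.
plates enters the basis when its profit ≥ yᵀa₃ = 4·4 + 3·1 = 19.

19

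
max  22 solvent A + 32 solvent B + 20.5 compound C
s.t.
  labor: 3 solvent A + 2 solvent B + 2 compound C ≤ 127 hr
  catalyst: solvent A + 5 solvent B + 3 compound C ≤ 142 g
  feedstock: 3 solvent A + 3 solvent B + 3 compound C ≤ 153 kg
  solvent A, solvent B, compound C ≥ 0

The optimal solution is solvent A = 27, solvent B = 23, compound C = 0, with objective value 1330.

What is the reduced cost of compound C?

Binding: labor and catalyst. Non-binding: feedstock (3 unused).
By complementary slackness, y = 0 for the non-binding constraint.
From A_Bᵀ y = c: 3·y_labor + 1·y_catalyst = 22; 2·y_labor + 5·y_catalyst = 32.
→ y_labor = 6 and y_catalyst = 4.
Reduced cost of compound C: c₃ − yᵀa₃ = 20.5 − (6·2 + 4·3) = 20.5 − 24 = -3.5.

-3.5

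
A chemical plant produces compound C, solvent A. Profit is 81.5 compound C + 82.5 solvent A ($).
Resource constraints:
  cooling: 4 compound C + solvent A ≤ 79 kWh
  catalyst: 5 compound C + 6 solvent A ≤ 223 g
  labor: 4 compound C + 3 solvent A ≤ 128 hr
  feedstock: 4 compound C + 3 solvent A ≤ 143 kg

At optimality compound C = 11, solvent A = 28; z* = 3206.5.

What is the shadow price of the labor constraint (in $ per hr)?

8.5

Binding: catalyst and labor. Non-binding: cooling (7 unused), feedstock (15 unused).
By complementary slackness, y = 0 for the non-binding constraints.
From A_Bᵀ y = c: 5·y_catalyst + 4·y_labor = 81.5; 6·y_catalyst + 3·y_labor = 82.5.
This yields shadow prices y_catalyst = 9.5, y_labor = 8.5.
Shadow price of labor = 8.5.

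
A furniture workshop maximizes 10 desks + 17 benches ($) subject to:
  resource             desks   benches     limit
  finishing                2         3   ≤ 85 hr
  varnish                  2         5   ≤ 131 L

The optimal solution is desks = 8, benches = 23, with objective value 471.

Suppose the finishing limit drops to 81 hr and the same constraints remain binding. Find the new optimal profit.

At the optimum: finishing uses 85 of 85 (binding); varnish uses 131 of 131 (binding).
Dual feasibility on the basic columns requires 2·y_finishing + 2·y_varnish = 10, 3·y_finishing + 5·y_varnish = 17.
Solving: y_finishing = 4, y_varnish = 1.
Δz = y_finishing·Δb = 4 × (-4) = -16, so new z* = 471 − 16 = 455.

455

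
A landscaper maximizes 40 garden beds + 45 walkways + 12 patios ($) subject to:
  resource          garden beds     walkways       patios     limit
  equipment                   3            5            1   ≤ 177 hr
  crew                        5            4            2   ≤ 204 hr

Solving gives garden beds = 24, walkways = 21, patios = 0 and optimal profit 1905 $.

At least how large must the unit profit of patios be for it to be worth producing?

At the optimum: equipment uses 177 of 177 (binding); crew uses 204 of 204 (binding).
From A_Bᵀ y = c: 3·y_equipment + 5·y_crew = 40; 5·y_equipment + 4·y_crew = 45.
This yields shadow prices y_equipment = 5, y_crew = 5.
patios enters the basis when its profit ≥ yᵀa₃ = 5·1 + 5·2 = 15.

15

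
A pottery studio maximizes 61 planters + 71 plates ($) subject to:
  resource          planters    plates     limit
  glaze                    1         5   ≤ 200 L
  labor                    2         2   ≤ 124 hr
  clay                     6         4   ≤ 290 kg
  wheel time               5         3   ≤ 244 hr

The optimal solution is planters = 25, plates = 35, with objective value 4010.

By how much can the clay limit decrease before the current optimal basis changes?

Binding constraints: glaze, clay. The basis is B = [[1,5],[6,4]] with det -26.
Per unit decrease in clay, x* moves by d = (-0.1923, 0.0385).
The basis stays optimal until planters reaches 0; allowable decrease = 130 kg.

130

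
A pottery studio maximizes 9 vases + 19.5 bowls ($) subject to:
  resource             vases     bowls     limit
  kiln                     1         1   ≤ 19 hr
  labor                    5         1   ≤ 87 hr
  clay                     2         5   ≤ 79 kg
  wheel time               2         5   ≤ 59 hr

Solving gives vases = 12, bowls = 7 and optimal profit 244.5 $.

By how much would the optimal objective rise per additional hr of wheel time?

Check each constraint at x*: kiln 19/19 (tight); labor 67/87 (slack 20); clay 59/79 (slack 20); wheel time 59/59 (tight).
Since labor, clay are not tight, their duals are 0.
From A_Bᵀ y = c: 1·y_kiln + 2·y_wheel time = 9; 1·y_kiln + 5·y_wheel time = 19.5.
Solving: y_kiln = 2, y_wheel time = 3.5.
Shadow price of wheel time = 3.5.

3.5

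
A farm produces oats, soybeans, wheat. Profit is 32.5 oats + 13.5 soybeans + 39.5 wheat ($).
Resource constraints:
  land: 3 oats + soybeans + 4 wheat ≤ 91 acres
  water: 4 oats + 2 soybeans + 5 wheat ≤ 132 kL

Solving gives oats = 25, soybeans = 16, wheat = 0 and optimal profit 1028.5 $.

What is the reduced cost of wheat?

-2.5

Both land and water are binding at x*.
From A_Bᵀ y = c: 3·y_land + 4·y_water = 32.5; 1·y_land + 2·y_water = 13.5.
This yields shadow prices y_land = 5.5, y_water = 4.
Reduced cost of wheat: c₃ − yᵀa₃ = 39.5 − (5.5·4 + 4·5) = 39.5 − 42 = -2.5.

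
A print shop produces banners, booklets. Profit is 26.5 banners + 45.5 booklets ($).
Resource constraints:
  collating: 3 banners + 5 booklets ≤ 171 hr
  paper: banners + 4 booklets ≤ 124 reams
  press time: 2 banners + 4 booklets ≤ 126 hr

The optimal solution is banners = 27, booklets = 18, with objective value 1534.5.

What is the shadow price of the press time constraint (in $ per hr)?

2

Binding: collating and press time. Non-binding: paper (25 unused).
By complementary slackness, y = 0 for the non-binding constraint.
From A_Bᵀ y = c: 3·y_collating + 2·y_press time = 26.5; 5·y_collating + 4·y_press time = 45.5.
This yields shadow prices y_collating = 7.5, y_press time = 2.
Shadow price of press time = 2.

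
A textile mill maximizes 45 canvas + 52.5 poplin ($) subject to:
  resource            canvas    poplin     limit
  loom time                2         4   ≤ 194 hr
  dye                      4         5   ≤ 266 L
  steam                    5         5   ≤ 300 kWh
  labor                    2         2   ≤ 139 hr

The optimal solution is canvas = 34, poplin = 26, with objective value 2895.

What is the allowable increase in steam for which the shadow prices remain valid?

32.5

Binding constraints: dye, steam. The basis is B = [[4,5],[5,5]] with det -5.
Per unit increase in steam, x* moves by d = (1, -0.8).
The basis stays optimal until poplin reaches 0; allowable increase = 32.5 kWh.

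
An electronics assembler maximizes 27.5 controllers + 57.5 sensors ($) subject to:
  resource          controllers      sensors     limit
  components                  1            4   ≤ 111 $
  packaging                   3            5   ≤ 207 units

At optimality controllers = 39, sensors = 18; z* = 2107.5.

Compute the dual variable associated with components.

5

At the optimum: components uses 111 of 111 (binding); packaging uses 207 of 207 (binding).
From A_Bᵀ y = c: 1·y_components + 3·y_packaging = 27.5; 4·y_components + 5·y_packaging = 57.5.
Solving: y_components = 5, y_packaging = 7.5.
Shadow price of components = 5.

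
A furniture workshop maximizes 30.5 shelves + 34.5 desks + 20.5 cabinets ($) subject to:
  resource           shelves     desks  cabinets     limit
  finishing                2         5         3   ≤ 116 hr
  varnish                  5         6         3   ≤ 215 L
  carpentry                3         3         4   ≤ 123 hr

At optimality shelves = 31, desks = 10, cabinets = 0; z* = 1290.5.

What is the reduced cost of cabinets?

At the optimum: finishing uses 112 of 116 (slack = 4); varnish uses 215 of 215 (binding); carpentry uses 123 of 123 (binding).
Since finishing is not tight, its dual is 0.
The binding rows give the dual system: 5·y_varnish + 3·y_carpentry = 30.5 and 6·y_varnish + 3·y_carpentry = 34.5.
Solving: y_varnish = 4, y_carpentry = 3.5.
Reduced cost of cabinets: c₃ − yᵀa₃ = 20.5 − (4·3 + 3.5·4) = 20.5 − 26 = -5.5.

-5.5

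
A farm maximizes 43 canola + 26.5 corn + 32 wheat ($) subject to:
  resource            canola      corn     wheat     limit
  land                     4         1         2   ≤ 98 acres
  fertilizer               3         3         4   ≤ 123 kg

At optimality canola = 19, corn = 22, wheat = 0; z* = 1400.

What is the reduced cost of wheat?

-7

At the optimum: land uses 98 of 98 (binding); fertilizer uses 123 of 123 (binding).
The binding rows give the dual system: 4·y_land + 3·y_fertilizer = 43 and 1·y_land + 3·y_fertilizer = 26.5.
→ y_land = 5.5 and y_fertilizer = 7.
Reduced cost of wheat: c₃ − yᵀa₃ = 32 − (5.5·2 + 7·4) = 32 − 39 = -7.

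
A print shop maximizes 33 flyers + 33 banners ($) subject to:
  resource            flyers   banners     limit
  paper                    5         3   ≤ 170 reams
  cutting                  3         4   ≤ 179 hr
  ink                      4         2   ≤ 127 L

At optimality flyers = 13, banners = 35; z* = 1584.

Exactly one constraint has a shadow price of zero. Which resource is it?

ink

paper: 170/170 (binding)
cutting: 179/179 (binding)
ink: 122/127 (slack 5)
By complementary slackness, a constraint with positive slack has shadow price 0 → ink.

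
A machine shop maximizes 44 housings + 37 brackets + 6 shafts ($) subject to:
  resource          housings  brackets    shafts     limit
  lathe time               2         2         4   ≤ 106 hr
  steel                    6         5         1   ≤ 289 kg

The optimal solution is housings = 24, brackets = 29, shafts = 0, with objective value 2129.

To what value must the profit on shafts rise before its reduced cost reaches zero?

At the optimum: lathe time uses 106 of 106 (binding); steel uses 289 of 289 (binding).
Dual feasibility on the basic columns requires 2·y_lathe time + 6·y_steel = 44, 2·y_lathe time + 5·y_steel = 37.
This yields shadow prices y_lathe time = 1, y_steel = 7.
shafts enters the basis when its profit ≥ yᵀa₃ = 1·4 + 7·1 = 11.

11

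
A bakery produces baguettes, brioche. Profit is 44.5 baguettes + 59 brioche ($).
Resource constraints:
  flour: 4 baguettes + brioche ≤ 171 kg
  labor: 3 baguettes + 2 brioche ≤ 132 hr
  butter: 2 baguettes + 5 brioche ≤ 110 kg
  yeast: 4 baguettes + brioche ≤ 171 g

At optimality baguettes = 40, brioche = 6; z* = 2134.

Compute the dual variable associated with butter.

8

Check each constraint at x*: flour 166/171 (slack 5); labor 132/132 (tight); butter 110/110 (tight); yeast 166/171 (slack 5).
By complementary slackness, y = 0 for the non-binding constraints.
From A_Bᵀ y = c: 3·y_labor + 2·y_butter = 44.5; 2·y_labor + 5·y_butter = 59.
→ y_labor = 9.5 and y_butter = 8.
Shadow price of butter = 8.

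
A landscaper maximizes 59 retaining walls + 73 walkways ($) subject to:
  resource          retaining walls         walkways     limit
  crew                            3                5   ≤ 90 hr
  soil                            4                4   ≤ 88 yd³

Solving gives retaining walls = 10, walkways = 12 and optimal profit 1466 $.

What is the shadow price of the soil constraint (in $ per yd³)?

Check each constraint at x*: crew 90/90 (tight); soil 88/88 (tight).
From A_Bᵀ y = c: 3·y_crew + 4·y_soil = 59; 5·y_crew + 4·y_soil = 73.
Solving: y_crew = 7, y_soil = 9.5.
Shadow price of soil = 9.5.

9.5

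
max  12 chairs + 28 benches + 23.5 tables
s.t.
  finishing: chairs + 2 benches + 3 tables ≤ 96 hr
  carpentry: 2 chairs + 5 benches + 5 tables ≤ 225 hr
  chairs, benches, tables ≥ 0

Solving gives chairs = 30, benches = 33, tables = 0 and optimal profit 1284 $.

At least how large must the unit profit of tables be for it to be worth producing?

32

Both finishing and carpentry are binding at x*.
Dual feasibility on the basic columns requires 1·y_finishing + 2·y_carpentry = 12, 2·y_finishing + 5·y_carpentry = 28.
This yields shadow prices y_finishing = 4, y_carpentry = 4.
tables enters the basis when its profit ≥ yᵀa₃ = 4·3 + 4·5 = 32.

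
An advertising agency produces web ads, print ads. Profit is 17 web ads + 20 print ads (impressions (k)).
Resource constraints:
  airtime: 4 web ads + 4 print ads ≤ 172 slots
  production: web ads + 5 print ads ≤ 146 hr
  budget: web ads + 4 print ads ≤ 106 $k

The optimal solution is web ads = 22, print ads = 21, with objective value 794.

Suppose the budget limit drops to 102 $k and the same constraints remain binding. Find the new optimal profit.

790

At the optimum: airtime uses 172 of 172 (binding); production uses 127 of 146 (slack = 19); budget uses 106 of 106 (binding).
Since production is not tight, its dual is 0.
From A_Bᵀ y = c: 4·y_airtime + 1·y_budget = 17; 4·y_airtime + 4·y_budget = 20.
This yields shadow prices y_airtime = 4, y_budget = 1.
Δz = y_budget·Δb = 1 × (-4) = -4, so new z* = 794 − 4 = 790.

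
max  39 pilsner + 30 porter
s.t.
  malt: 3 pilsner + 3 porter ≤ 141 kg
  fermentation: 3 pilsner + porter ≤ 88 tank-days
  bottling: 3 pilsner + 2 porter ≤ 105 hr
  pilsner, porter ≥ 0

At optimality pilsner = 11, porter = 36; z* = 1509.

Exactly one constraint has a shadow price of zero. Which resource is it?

malt: 141/141 (binding)
fermentation: 69/88 (slack 19)
bottling: 105/105 (binding)
By complementary slackness, a constraint with positive slack has shadow price 0 → fermentation.

fermentation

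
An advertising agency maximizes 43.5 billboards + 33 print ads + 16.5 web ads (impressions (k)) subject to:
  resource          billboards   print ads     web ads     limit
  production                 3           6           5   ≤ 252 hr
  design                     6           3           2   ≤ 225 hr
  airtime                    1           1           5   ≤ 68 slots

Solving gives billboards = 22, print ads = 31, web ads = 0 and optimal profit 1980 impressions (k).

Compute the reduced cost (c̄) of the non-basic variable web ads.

At the optimum: production uses 252 of 252 (binding); design uses 225 of 225 (binding); airtime uses 53 of 68 (slack = 15).
Since airtime is not tight, its dual is 0.
Dual feasibility on the basic columns requires 3·y_production + 6·y_design = 43.5, 6·y_production + 3·y_design = 33.
This yields shadow prices y_production = 2.5, y_design = 6.
Reduced cost of web ads: c₃ − yᵀa₃ = 16.5 − (2.5·5 + 6·2) = 16.5 − 24.5 = -8.

-8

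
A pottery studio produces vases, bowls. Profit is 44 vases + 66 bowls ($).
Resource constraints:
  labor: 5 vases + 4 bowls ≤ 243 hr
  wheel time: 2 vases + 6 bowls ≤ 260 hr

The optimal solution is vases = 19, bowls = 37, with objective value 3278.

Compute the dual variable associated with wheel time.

7

At the optimum: labor uses 243 of 243 (binding); wheel time uses 260 of 260 (binding).
From A_Bᵀ y = c: 5·y_labor + 2·y_wheel time = 44; 4·y_labor + 6·y_wheel time = 66.
→ y_labor = 6 and y_wheel time = 7.
Shadow price of wheel time = 7.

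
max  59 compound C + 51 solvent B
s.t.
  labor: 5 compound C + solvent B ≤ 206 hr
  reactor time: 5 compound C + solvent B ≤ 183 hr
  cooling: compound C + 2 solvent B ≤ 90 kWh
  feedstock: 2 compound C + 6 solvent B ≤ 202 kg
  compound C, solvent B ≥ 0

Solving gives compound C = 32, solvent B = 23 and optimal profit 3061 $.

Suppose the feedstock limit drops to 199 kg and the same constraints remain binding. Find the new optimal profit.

Binding: reactor time and feedstock. Non-binding: labor (23 unused), cooling (12 unused).
Slack constraints have shadow price 0 (complementary slackness).
Dual feasibility on the basic columns requires 5·y_reactor time + 2·y_feedstock = 59, 1·y_reactor time + 6·y_feedstock = 51.
Solving: y_reactor time = 9, y_feedstock = 7.
Δz = y_feedstock·Δb = 7 × (-3) = -21, so new z* = 3061 − 21 = 3040.

3040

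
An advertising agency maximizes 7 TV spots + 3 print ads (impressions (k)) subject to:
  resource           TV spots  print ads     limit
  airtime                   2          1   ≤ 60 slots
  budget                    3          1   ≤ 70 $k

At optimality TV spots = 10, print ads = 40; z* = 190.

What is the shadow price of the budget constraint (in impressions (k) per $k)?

1

Check each constraint at x*: airtime 60/60 (tight); budget 70/70 (tight).
From A_Bᵀ y = c: 2·y_airtime + 3·y_budget = 7; 1·y_airtime + 1·y_budget = 3.
Solving: y_airtime = 2, y_budget = 1.
Shadow price of budget = 1.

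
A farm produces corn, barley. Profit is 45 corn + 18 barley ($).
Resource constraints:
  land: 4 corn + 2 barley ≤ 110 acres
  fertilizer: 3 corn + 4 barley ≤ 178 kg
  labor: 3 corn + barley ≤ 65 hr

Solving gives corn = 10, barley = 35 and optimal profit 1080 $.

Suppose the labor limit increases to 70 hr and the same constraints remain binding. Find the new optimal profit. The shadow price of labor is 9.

Δb = 5, so new z* = 1080 + (9)·(5) = 1080 + 45 = 1125.

1125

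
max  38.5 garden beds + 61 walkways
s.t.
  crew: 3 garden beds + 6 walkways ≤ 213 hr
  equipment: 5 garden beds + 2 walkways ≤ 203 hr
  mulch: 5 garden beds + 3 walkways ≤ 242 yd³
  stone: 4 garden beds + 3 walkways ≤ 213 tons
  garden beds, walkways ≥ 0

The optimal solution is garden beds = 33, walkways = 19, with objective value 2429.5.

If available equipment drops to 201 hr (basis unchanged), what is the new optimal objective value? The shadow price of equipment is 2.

Δb = -2, so new z* = 2429.5 + (2)·(-2) = 2429.5 − 4 = 2425.5.

2425.5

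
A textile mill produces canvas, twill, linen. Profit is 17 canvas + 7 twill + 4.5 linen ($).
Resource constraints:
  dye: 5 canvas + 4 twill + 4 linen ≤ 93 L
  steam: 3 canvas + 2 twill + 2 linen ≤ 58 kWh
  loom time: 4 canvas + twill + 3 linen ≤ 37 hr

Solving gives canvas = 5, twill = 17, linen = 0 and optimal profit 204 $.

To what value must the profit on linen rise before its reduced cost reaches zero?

Binding: dye and loom time. Non-binding: steam (9 unused).
Slack constraints have shadow price 0 (complementary slackness).
From A_Bᵀ y = c: 5·y_dye + 4·y_loom time = 17; 4·y_dye + 1·y_loom time = 7.
This yields shadow prices y_dye = 1, y_loom time = 3.
linen enters the basis when its profit ≥ yᵀa₃ = 1·4 + 3·3 = 13.

13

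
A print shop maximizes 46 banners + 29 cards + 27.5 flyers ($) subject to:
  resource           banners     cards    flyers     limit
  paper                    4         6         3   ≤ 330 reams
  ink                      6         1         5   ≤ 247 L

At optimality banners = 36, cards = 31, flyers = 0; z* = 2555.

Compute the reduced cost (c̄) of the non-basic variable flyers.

At the optimum: paper uses 330 of 330 (binding); ink uses 247 of 247 (binding).
The binding rows give the dual system: 4·y_paper + 6·y_ink = 46 and 6·y_paper + 1·y_ink = 29.
This yields shadow prices y_paper = 4, y_ink = 5.
Reduced cost of flyers: c₃ − yᵀa₃ = 27.5 − (4·3 + 5·5) = 27.5 − 37 = -9.5.

-9.5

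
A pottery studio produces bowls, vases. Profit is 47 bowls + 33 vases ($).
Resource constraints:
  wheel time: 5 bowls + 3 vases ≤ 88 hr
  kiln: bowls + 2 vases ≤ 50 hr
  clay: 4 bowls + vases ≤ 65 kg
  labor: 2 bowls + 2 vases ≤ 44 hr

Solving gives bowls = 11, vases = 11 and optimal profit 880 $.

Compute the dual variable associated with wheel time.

Check each constraint at x*: wheel time 88/88 (tight); kiln 33/50 (slack 17); clay 55/65 (slack 10); labor 44/44 (tight).
By complementary slackness, y = 0 for the non-binding constraints.
The binding rows give the dual system: 5·y_wheel time + 2·y_labor = 47 and 3·y_wheel time + 2·y_labor = 33.
This yields shadow prices y_wheel time = 7, y_labor = 6.
Shadow price of wheel time = 7.

7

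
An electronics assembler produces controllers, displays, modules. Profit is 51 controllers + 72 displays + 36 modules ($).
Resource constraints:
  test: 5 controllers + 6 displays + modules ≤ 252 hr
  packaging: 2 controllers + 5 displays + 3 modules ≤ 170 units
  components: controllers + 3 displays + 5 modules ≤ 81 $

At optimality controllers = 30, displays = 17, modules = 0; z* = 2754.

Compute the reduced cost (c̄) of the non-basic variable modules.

-3

Binding: test and components. Non-binding: packaging (25 unused).
Slack constraints have shadow price 0 (complementary slackness).
The binding rows give the dual system: 5·y_test + 1·y_components = 51 and 6·y_test + 3·y_components = 72.
Solving: y_test = 9, y_components = 6.
Reduced cost of modules: c₃ − yᵀa₃ = 36 − (9·1 + 6·5) = 36 − 39 = -3.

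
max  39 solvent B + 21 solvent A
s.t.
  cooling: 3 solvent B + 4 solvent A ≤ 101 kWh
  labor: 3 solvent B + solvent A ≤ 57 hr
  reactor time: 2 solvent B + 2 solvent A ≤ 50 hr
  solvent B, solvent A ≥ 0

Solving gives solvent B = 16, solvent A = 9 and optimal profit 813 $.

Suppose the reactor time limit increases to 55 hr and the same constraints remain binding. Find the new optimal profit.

843

At the optimum: cooling uses 84 of 101 (slack = 17); labor uses 57 of 57 (binding); reactor time uses 50 of 50 (binding).
Since cooling is not tight, its dual is 0.
Dual feasibility on the basic columns requires 3·y_labor + 2·y_reactor time = 39, 1·y_labor + 2·y_reactor time = 21.
This yields shadow prices y_labor = 9, y_reactor time = 6.
Δz = y_reactor time·Δb = 6 × (5) = 30, so new z* = 813 + 30 = 843.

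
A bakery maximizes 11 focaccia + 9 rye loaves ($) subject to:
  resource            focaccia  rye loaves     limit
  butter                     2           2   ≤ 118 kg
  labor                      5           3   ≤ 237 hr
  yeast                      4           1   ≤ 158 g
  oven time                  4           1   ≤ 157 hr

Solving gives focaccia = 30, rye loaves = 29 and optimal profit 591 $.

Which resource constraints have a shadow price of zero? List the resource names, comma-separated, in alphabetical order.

oven time, yeast

butter: 118/118 (binding)
labor: 237/237 (binding)
yeast: 149/158 (slack 9)
oven time: 149/157 (slack 8)
By complementary slackness, a constraint with positive slack has shadow price 0 → oven time, yeast.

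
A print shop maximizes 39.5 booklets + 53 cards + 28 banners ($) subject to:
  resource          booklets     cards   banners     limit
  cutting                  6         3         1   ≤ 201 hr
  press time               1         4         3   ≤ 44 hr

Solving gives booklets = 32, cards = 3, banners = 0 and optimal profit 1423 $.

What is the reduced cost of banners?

-5.5

At the optimum: cutting uses 201 of 201 (binding); press time uses 44 of 44 (binding).
Dual feasibility on the basic columns requires 6·y_cutting + 1·y_press time = 39.5, 3·y_cutting + 4·y_press time = 53.
This yields shadow prices y_cutting = 5, y_press time = 9.5.
Reduced cost of banners: c₃ − yᵀa₃ = 28 − (5·1 + 9.5·3) = 28 − 33.5 = -5.5.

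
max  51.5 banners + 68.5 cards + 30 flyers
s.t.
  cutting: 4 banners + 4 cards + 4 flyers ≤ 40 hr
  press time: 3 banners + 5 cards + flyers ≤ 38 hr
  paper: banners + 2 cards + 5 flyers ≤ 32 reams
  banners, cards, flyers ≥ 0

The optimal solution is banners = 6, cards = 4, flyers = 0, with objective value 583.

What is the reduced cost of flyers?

Binding: cutting and press time. Non-binding: paper (18 unused).
Since paper is not tight, its dual is 0.
The binding rows give the dual system: 4·y_cutting + 3·y_press time = 51.5 and 4·y_cutting + 5·y_press time = 68.5.
Solving: y_cutting = 6.5, y_press time = 8.5.
Reduced cost of flyers: c₃ − yᵀa₃ = 30 − (6.5·4 + 8.5·1) = 30 − 34.5 = -4.5.

-4.5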